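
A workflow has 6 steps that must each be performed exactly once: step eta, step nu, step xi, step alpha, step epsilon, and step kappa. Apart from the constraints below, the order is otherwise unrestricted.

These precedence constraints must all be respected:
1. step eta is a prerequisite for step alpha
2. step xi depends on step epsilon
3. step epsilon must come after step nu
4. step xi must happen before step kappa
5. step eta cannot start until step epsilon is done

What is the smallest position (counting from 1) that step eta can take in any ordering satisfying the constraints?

3

Working backwards through the constraints from step eta, its full set of required predecessors is step nu, step epsilon — 2 of them.
With 2 mandatory predecessors, the earliest step eta can sit is position 2+1 = 3, and placing just those 2 first achieves it.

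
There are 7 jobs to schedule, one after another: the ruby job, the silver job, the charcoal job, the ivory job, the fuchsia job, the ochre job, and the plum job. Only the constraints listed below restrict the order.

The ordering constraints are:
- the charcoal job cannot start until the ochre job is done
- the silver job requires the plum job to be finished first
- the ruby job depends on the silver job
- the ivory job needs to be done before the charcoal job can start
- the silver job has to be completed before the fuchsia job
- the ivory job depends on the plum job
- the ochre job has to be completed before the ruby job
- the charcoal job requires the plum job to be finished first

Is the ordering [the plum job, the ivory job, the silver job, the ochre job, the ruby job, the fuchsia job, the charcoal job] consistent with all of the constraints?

Every stated constraint is respected: the plum job sits at position 1, ahead of the charcoal job at position 7, and each of the other listed pairs likewise has the predecessor earlier in the sequence.

Yes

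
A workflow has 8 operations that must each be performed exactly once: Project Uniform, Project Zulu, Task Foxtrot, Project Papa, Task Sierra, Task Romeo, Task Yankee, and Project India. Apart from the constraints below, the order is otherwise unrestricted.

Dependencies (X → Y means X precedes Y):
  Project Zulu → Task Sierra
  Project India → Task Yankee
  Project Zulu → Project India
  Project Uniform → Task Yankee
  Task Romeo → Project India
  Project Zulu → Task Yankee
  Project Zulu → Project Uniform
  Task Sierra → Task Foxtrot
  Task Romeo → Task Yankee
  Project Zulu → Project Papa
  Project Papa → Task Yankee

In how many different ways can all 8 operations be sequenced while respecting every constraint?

The operations with no prerequisites are Project Zulu, Task Romeo; any of them can be placed first.
Systematically extending each partial ordering one operation at a time and counting, there are 342 complete orderings.

342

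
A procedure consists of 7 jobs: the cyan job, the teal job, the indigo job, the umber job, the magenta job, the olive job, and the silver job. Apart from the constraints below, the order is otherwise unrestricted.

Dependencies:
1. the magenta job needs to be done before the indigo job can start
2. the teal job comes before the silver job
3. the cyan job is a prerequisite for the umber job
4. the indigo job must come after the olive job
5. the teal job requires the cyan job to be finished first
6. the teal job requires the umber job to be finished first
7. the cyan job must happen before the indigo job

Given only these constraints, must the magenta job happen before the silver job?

No

Nothing in the constraints links the magenta job and the silver job; they are unordered relative to each other.
So the magenta job can come before the silver job or after — it is not forced.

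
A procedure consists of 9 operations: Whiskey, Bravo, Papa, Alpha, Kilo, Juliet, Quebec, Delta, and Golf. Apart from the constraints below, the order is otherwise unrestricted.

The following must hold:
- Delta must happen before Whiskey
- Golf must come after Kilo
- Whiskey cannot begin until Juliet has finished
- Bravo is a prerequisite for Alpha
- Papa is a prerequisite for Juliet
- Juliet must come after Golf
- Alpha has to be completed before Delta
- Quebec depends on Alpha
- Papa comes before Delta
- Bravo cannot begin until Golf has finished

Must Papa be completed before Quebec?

No

No chain of constraints connects Papa to Quebec in either direction.
There exist valid orderings with Quebec before Papa, so Papa is not required to come first.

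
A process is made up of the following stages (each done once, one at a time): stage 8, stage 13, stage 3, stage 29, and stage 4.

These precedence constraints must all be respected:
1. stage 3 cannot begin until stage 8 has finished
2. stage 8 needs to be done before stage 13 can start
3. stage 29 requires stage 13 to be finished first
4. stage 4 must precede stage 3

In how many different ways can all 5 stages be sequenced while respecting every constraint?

9

2 stages have no prerequisites (stage 8, stage 4), so any of them could come first.
Counting all ways to extend the partial order to a total order gives 9.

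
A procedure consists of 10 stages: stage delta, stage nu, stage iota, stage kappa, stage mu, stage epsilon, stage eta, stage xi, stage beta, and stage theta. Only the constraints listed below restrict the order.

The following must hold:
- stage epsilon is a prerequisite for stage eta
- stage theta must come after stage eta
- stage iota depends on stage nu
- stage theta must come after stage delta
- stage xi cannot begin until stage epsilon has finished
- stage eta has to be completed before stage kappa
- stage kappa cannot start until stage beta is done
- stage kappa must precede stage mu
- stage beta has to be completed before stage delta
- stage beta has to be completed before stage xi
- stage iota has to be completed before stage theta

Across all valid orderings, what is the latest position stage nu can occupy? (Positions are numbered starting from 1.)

8

The stages that are forced after stage nu, directly or by a chain of constraints, are stage iota, stage theta. That's 2 stages.
So at least 2 stages follow stage nu, putting stage nu no later than position 8. That position is achievable by scheduling everything else first.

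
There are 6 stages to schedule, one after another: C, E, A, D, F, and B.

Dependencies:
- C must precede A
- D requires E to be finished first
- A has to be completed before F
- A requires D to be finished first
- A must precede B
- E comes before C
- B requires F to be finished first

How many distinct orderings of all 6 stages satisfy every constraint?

2

Only E has no prerequisites, so it must go first.
Counting all ways to extend the partial order to a total order gives 2.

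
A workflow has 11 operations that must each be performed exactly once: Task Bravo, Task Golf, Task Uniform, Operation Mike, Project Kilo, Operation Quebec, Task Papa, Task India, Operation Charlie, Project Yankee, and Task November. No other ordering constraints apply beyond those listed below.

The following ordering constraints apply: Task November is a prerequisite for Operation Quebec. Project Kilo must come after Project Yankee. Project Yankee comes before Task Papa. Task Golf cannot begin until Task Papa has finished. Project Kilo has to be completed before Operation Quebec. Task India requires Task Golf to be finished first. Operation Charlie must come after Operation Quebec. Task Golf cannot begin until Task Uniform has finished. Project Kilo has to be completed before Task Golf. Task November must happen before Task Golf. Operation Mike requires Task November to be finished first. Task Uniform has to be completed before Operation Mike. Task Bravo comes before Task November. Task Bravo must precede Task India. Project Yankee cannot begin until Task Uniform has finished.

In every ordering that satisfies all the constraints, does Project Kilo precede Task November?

Nothing in the constraints links Project Kilo and Task November; they are unordered relative to each other.
A valid ordering placing Task November before Project Kilo exists, so the answer is no.

No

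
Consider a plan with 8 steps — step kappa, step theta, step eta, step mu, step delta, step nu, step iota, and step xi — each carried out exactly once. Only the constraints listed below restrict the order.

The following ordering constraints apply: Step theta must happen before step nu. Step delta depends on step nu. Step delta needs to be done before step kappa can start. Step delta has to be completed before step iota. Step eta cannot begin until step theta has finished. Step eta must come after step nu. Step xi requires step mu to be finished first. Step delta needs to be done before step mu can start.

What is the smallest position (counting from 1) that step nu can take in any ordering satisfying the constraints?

The only step forced before step nu (directly or transitively) is step theta.
So at minimum 1 step comes before step nu, putting step nu no earlier than position 2. That position is achievable by scheduling exactly that predecessor first.

2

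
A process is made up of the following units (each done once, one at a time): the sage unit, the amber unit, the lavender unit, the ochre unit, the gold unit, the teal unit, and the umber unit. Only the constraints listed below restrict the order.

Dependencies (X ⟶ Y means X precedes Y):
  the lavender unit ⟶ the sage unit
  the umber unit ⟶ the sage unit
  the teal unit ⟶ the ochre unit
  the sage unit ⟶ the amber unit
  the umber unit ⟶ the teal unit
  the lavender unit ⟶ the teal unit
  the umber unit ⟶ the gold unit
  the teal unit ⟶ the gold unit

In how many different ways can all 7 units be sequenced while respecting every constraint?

40

2 units have no prerequisites (the lavender unit, the umber unit), so any of them could come first.
Counting all ways to extend the partial order to a total order gives 40.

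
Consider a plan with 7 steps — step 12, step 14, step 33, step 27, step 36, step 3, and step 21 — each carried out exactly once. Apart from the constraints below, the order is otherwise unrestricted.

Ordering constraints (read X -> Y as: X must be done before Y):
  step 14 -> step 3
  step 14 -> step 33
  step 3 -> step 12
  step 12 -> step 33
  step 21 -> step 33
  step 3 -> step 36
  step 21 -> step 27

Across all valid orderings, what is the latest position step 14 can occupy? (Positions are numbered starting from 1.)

3

Following every chain forward from step 14, the steps that must come later are step 12, step 33, step 36, step 3 — 4 of them.
So at least 4 steps follow step 14, putting step 14 no later than position 3. That position is achievable by scheduling everything else first.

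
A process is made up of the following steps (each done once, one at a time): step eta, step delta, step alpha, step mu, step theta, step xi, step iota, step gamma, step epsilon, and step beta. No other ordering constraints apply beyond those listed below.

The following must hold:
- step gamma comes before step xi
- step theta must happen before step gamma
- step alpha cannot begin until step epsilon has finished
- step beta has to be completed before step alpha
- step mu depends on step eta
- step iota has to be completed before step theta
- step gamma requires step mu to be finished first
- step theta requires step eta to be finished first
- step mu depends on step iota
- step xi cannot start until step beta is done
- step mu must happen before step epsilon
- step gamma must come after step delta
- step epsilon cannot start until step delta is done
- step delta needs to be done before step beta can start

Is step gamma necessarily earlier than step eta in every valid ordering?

In fact the dependencies run the other way: step eta → step mu → step gamma.
So step gamma never precedes step eta.

No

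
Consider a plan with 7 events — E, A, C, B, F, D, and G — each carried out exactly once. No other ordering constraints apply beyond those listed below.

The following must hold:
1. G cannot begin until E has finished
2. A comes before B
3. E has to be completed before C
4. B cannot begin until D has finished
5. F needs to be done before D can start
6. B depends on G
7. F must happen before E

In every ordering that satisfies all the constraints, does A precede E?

A and E are not related by any chain of constraints.
A valid ordering placing E before A exists, so the answer is no.

No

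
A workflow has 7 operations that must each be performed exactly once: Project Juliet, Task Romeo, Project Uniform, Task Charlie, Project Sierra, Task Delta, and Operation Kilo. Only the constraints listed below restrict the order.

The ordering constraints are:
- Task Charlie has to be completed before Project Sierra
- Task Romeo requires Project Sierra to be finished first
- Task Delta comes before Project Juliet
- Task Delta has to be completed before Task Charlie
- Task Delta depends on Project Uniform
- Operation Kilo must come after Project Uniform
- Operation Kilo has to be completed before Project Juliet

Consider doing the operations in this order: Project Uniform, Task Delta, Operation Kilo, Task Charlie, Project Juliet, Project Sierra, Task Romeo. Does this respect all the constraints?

Every stated constraint is respected: Task Delta sits at position 2, ahead of Project Juliet at position 5, and each of the other listed pairs likewise has the predecessor earlier in the sequence.

Yes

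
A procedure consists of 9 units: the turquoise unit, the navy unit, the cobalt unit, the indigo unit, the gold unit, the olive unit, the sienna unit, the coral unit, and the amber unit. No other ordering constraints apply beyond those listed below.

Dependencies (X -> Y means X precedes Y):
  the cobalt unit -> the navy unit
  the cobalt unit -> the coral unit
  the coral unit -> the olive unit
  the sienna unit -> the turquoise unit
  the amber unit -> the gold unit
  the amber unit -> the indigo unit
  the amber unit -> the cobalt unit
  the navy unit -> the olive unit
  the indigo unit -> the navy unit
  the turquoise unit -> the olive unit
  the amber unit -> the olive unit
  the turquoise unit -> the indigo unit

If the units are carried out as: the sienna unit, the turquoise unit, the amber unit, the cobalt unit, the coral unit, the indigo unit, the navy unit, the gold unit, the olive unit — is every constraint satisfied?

Yes

Going through the constraints one by one, each required predecessor appears earlier in the sequence than its dependent — e.g. the turquoise unit (position 2) is before the olive unit (position 9), as required.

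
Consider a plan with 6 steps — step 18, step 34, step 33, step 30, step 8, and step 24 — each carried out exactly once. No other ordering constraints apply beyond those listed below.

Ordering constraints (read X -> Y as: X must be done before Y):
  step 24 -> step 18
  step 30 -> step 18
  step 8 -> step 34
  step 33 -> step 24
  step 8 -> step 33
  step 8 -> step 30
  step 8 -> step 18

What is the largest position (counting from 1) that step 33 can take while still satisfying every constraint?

4

The steps that are forced after step 33, directly or by a chain of constraints, are step 18, step 24. That's 2 steps.
With 2 mandatory successors out of 6 steps total, the latest slot for step 33 is 6−2 = 4, and it's reachable by doing all non-successors before step 33.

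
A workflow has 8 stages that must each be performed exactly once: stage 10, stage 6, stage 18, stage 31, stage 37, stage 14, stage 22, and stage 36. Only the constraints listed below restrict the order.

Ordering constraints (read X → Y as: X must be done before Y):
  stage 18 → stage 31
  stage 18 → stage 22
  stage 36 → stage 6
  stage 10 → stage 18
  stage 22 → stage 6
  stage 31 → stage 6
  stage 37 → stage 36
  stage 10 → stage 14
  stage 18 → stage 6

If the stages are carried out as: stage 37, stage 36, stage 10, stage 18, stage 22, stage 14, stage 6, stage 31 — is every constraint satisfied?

No

Here stage 31 comes after stage 6.
That contradicts the constraint that stage 31 must precede stage 6.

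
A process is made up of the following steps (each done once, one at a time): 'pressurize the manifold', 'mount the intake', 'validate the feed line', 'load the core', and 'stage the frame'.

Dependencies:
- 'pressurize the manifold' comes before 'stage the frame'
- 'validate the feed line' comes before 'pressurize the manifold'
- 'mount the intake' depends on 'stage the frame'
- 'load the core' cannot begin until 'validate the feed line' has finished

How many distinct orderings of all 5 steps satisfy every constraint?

4

'validate the feed line' is the only step with nothing required before it, so every ordering starts there.
Counting all ways to extend the partial order to a total order gives 4.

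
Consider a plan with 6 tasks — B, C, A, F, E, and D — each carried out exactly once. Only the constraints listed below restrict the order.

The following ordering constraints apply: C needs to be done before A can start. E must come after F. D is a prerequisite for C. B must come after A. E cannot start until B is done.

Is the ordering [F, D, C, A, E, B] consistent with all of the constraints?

No

Here B comes after E.
Since B is required before E, the ordering is invalid.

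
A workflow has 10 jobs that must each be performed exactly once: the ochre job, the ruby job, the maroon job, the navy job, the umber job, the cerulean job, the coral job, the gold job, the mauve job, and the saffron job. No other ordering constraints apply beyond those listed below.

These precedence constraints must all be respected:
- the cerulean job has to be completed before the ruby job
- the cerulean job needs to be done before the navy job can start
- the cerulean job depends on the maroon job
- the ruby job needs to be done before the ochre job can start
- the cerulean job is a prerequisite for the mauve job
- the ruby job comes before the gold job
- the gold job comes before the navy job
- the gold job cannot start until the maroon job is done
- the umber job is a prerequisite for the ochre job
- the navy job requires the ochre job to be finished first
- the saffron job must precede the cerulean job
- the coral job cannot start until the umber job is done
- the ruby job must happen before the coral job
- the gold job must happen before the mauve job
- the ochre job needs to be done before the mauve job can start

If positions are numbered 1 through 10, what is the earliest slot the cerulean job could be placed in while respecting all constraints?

The jobs that are forced before the cerulean job, directly or transitively, are the maroon job, the saffron job. That's 2 jobs.
So at minimum 2 jobs come before the cerulean job, putting the cerulean job no earlier than position 3. That position is achievable by scheduling exactly those predecessors first.

3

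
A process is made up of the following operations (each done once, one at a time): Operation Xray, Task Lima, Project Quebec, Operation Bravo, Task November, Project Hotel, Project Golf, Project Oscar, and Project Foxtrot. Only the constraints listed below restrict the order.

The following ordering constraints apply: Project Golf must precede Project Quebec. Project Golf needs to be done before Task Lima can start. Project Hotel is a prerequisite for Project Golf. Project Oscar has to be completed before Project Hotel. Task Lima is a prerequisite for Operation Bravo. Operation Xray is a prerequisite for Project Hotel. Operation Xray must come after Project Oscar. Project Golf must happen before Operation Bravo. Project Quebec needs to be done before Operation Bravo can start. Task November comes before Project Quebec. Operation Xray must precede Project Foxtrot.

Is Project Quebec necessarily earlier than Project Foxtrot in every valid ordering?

No chain of constraints connects Project Quebec to Project Foxtrot in either direction.
A valid ordering placing Project Foxtrot before Project Quebec exists, so the answer is no.

No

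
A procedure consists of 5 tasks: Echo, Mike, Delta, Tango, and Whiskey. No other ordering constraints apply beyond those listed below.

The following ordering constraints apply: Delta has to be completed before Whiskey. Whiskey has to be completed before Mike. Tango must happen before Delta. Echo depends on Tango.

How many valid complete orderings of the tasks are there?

Only Tango has no prerequisites, so it must go first.
Counting all ways to extend the partial order to a total order gives 4.

4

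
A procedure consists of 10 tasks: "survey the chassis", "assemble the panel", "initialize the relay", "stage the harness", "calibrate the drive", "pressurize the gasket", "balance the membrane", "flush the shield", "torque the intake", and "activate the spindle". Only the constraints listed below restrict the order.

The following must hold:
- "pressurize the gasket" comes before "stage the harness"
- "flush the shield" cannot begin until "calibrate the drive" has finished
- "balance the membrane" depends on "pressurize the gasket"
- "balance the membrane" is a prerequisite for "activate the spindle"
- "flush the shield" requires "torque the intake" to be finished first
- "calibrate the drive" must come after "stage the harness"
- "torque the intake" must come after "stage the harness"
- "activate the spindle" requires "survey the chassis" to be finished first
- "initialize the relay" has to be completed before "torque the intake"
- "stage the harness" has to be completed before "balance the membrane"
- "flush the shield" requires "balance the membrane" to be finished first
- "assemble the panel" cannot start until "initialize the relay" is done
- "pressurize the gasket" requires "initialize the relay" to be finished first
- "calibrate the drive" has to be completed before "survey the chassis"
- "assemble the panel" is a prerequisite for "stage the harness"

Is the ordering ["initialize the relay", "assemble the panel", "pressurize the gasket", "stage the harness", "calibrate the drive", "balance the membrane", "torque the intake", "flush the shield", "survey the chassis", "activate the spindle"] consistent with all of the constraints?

Checking each listed constraint against this order: for instance, "initialize the relay" is in position 1 and "torque the intake" in position 7, so that constraint holds — and the remaining constraints check out the same way.

Yes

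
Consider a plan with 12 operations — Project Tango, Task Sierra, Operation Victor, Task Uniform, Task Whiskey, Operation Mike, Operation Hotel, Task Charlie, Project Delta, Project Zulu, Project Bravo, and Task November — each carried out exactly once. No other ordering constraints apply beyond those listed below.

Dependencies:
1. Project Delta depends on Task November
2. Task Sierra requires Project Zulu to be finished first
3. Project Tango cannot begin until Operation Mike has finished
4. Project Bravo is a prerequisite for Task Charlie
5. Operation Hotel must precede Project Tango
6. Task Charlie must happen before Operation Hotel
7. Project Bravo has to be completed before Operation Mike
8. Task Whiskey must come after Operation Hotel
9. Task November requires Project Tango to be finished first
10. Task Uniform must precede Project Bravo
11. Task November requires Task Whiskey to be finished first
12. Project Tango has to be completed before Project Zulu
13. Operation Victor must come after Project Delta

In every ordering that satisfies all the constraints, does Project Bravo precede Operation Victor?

Yes

There is a constraint chain Project Bravo → Operation Mike → Project Tango → Task November → Project Delta → Operation Victor.
That forces Project Bravo before Operation Victor in every valid schedule.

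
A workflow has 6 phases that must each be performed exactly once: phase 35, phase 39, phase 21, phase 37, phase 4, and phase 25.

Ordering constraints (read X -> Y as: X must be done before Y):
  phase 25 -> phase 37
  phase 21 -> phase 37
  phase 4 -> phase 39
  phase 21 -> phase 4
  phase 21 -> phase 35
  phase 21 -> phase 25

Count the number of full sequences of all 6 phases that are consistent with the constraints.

Only phase 21 has no prerequisites, so it must go first.
Counting all ways to extend the partial order to a total order gives 30.

30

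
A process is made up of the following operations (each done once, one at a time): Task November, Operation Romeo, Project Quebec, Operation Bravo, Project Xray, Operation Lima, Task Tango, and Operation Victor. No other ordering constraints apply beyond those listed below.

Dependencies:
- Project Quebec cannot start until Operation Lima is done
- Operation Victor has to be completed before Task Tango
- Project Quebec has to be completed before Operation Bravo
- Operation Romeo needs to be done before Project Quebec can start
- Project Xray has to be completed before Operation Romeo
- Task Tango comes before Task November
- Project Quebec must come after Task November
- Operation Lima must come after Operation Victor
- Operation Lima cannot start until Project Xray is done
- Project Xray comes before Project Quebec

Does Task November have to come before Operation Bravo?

Yes

There is a constraint chain Task November → Project Quebec → Operation Bravo.
Hence Task November necessarily comes before Operation Bravo.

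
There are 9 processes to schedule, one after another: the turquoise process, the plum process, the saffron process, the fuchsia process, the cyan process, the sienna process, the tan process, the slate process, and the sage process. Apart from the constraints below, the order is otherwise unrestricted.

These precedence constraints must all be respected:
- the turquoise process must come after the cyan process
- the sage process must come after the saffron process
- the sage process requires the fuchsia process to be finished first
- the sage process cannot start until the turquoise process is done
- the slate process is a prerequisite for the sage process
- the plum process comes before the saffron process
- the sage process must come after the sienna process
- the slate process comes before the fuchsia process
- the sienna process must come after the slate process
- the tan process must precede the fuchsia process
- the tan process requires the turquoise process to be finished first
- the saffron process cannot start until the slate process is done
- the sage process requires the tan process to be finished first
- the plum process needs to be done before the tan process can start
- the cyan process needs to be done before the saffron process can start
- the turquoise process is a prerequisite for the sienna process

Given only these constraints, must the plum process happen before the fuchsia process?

There is a constraint chain the plum process → the tan process → the fuchsia process.
So the plum process must precede the fuchsia process in any valid ordering.

Yes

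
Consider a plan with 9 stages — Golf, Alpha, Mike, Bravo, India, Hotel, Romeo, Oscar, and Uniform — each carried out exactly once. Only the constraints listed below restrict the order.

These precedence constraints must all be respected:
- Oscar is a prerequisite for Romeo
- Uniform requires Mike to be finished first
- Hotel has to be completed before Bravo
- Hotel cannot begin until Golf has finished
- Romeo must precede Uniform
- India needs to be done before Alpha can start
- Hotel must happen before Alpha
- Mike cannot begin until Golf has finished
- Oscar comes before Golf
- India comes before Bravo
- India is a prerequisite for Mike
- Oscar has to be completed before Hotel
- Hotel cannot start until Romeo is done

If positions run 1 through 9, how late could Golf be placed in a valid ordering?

Every stage that must follow Golf has to come after it. Tracing all chains starting from Golf, those stages are: Alpha, Mike, Bravo, Hotel, Uniform — 5 in total.
With 5 mandatory successors out of 9 stages total, the latest slot for Golf is 9−5 = 4, and it's reachable by doing all non-successors before Golf.

4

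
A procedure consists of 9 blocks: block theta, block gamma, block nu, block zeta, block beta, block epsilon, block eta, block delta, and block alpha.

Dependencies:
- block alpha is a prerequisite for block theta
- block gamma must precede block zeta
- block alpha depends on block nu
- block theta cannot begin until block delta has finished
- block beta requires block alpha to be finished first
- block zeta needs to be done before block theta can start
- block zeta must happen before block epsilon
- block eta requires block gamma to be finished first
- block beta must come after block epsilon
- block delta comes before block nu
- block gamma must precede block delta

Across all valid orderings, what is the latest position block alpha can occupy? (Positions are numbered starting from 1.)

The blocks that are forced after block alpha, directly or by a chain of constraints, are block theta, block beta. That's 2 blocks.
With 2 mandatory successors out of 9 blocks total, the latest slot for block alpha is 9−2 = 7, and it's reachable by doing all non-successors before block alpha.

7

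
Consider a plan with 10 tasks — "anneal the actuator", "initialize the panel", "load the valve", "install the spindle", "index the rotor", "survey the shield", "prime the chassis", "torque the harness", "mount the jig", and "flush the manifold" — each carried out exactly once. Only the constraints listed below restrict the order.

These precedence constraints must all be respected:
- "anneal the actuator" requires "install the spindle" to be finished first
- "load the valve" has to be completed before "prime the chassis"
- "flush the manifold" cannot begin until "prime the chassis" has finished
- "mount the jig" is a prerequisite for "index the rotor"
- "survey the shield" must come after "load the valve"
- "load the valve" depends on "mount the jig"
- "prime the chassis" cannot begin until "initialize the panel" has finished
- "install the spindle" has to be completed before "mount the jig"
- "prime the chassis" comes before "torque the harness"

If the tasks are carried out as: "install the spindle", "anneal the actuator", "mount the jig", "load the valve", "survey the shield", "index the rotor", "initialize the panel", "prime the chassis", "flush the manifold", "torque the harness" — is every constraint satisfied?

Every stated constraint is respected: "load the valve" sits at position 4, ahead of "prime the chassis" at position 8, and each of the other listed pairs likewise has the predecessor earlier in the sequence.

Yes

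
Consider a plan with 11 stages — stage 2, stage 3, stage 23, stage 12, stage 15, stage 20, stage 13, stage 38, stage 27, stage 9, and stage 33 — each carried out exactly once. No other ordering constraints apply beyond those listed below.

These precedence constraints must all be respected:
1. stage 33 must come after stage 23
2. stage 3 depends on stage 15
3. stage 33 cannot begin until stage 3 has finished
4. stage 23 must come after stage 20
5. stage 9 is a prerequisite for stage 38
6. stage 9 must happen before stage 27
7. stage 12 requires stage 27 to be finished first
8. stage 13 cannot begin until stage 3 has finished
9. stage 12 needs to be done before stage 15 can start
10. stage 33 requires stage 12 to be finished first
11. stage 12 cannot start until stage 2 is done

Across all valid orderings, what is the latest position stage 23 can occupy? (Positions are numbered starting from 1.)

10

The only stage forced after stage 23 (directly or by a chain) is stage 33.
So at least 1 stage follows stage 23, putting stage 23 no later than position 10. That position is achievable by scheduling everything else first.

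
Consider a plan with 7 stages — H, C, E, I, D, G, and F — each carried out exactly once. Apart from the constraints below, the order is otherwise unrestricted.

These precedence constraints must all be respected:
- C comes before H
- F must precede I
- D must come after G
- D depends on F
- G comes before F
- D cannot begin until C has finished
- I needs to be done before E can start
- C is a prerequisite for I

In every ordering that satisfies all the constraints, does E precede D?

Nothing in the constraints links E and D; they are unordered relative to each other.
A valid ordering placing D before E exists, so the answer is no.

No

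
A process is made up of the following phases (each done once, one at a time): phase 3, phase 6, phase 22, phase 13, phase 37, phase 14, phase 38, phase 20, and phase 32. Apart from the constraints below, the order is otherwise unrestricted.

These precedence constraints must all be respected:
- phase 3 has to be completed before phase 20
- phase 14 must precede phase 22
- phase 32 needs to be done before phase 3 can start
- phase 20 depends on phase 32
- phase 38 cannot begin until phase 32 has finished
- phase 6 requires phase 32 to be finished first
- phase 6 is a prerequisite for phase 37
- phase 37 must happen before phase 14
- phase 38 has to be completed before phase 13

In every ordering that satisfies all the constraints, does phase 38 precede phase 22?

Nothing in the constraints links phase 38 and phase 22; they are unordered relative to each other.
So phase 38 can come before phase 22 or after — it is not forced.

No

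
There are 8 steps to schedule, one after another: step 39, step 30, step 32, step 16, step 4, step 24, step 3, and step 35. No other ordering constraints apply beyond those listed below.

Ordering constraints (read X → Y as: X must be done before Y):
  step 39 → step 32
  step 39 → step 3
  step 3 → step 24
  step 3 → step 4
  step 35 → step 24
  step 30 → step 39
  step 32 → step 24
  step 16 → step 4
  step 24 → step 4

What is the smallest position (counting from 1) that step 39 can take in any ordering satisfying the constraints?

The only step forced before step 39 (directly or transitively) is step 30.
So at minimum 1 step comes before step 39, putting step 39 no earlier than position 2. That position is achievable by scheduling exactly that predecessor first.

2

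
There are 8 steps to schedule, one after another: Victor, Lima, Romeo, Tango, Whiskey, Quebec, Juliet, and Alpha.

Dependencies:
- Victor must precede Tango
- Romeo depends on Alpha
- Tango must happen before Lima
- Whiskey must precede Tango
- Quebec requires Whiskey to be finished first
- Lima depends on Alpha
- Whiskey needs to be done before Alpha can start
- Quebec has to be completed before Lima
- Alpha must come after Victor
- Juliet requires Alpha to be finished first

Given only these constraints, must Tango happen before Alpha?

No

No chain of constraints connects Tango to Alpha in either direction.
A valid ordering placing Alpha before Tango exists, so the answer is no.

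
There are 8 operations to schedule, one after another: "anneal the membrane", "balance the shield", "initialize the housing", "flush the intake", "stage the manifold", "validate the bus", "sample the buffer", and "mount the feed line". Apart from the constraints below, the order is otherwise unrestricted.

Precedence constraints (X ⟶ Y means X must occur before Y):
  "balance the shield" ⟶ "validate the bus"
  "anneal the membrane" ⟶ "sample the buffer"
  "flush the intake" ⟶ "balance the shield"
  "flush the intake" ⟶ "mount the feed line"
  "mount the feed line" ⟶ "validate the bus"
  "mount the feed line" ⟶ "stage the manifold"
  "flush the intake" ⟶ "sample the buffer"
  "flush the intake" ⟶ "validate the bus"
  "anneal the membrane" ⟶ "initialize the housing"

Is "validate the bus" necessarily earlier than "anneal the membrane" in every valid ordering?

No

No chain of constraints connects "validate the bus" to "anneal the membrane" in either direction.
A valid ordering placing "anneal the membrane" before "validate the bus" exists, so the answer is no.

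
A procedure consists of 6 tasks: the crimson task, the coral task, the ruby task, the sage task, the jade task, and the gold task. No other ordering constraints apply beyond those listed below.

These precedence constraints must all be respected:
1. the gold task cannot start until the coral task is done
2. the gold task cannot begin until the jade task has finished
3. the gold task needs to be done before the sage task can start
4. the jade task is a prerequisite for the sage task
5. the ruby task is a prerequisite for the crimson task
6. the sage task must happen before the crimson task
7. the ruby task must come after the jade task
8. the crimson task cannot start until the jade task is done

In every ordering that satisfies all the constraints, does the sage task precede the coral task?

In fact the dependencies run the other way: the coral task → the gold task → the sage task.
So the sage task never precedes the coral task.

No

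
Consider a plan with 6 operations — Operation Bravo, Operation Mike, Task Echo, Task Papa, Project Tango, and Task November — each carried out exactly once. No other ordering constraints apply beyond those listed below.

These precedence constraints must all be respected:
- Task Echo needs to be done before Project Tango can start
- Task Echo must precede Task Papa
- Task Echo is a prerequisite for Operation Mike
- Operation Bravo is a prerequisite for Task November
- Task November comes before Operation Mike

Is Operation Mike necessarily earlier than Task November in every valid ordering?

No

There is a chain Task November → Operation Mike, which puts Task November before Operation Mike.
So Operation Mike does not have to come before Task November — it cannot.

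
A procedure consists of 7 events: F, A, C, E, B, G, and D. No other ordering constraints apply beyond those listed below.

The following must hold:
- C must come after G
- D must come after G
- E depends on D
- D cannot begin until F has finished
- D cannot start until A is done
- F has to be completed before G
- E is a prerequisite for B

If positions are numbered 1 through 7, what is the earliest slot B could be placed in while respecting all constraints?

Working backwards through the constraints from B, its full set of required predecessors is F, A, E, G, D — 5 of them.
With 5 mandatory predecessors, the earliest B can sit is position 5+1 = 6, and placing just those 5 first achieves it.

6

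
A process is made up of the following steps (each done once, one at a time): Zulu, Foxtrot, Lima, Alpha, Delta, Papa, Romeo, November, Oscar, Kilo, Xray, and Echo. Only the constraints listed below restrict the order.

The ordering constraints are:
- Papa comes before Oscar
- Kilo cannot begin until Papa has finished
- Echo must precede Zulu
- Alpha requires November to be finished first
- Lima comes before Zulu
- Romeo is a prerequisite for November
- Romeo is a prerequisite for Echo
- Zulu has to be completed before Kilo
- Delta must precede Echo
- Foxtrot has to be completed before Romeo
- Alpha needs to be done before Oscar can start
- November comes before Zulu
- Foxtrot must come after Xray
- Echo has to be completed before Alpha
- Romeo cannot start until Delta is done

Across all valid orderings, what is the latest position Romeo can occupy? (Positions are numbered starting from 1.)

Following every chain forward from Romeo, the steps that must come later are Zulu, Alpha, November, Oscar, Kilo, Echo — 6 of them.
With 6 mandatory successors out of 12 steps total, the latest slot for Romeo is 12−6 = 6, and it's reachable by doing all non-successors before Romeo.

6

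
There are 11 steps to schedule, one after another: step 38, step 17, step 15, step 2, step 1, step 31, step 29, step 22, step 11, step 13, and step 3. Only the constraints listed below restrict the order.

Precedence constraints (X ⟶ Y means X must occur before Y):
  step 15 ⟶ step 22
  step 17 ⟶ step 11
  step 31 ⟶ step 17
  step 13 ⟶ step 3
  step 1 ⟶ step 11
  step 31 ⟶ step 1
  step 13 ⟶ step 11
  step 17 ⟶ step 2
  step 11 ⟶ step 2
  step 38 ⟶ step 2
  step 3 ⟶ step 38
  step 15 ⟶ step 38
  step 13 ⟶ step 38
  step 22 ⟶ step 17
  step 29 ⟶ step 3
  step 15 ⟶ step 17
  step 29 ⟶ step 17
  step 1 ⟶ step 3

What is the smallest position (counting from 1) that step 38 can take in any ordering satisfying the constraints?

Every step that must precede step 38 has to come before it. Tracing all chains that end at step 38, those steps are: step 15, step 1, step 31, step 29, step 13, step 3 — 6 in total.
With 6 mandatory predecessors, the earliest step 38 can sit is position 6+1 = 7, and placing just those 6 first achieves it.

7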